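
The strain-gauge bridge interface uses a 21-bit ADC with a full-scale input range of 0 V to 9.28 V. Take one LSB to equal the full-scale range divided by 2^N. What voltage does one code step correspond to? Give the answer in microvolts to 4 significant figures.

V_FS = 9.28 V.
Number of codes = 2^21 = 2097152.
LSB = 9.28 V ÷ 2^21 = 9.28/2097152 V = 4.425 µV.

4.425 µV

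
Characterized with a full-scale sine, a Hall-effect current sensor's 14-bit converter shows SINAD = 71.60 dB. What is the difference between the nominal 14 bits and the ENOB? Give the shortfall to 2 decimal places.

2.40 bits

ENOB = (SINAD − 1.76)/6.02 = (71.60 − 1.76)/6.02 = 11.6013 bits.
Lost resolution: 14 − 11.6013 = 2.3987 bits.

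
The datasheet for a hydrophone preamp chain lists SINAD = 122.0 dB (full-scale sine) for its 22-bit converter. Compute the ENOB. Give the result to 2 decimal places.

19.97 bits

ENOB = (122.0 − 1.76)/6.02 = 19.9734 bits.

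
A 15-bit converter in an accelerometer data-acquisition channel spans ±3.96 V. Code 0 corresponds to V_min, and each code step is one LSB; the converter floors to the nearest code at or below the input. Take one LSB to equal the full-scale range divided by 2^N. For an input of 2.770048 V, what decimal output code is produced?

27844

Full-scale range = 3.96 V − (-3.96 V) = 7.92 V. LSB = 7.92 V / 2^15 ≈ 241.7 µV.
(V_in − V_min) × 2^15/range = (2.770048 − (-3.96)) × 32768/7.92 = 27844.724.
Floor → code = 27844.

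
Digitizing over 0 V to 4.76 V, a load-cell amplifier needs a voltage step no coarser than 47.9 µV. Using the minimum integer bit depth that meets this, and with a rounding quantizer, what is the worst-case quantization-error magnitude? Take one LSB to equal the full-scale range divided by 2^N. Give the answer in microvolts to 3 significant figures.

Range is 4.76 V.
Required number of levels: 4.76/47.9 µV = 99374; smallest N with 2^N ≥ that is 17.
One LSB is 4.76 V / 131072 = 36.316 µV.
Half an LSB is 18.2 µV.

18.2 µV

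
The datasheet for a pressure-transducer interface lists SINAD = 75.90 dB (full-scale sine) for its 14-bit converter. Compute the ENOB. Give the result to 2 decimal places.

12.32 bits

(75.90 − 1.76) / 6.02 = 74.14/6.02 = 12.3156 effective bits.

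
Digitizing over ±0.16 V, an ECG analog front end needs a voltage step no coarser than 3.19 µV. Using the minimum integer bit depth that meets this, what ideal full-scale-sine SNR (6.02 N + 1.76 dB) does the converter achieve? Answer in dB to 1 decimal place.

104.1 dB

Range = 0.16 − (-0.16) = 0.32 V.
Required number of levels: 0.32/3.19 µV = 100310; smallest N with 2^N ≥ that is 17.
Ideal SNR at N = 17: 6.02·17 + 1.76 = 104.1 dB.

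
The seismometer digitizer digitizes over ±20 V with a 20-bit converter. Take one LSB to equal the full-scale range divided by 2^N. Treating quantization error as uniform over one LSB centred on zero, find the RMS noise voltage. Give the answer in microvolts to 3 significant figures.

Full-scale range = 20 V − (-20 V) = 40 V.
Step size = 40/1048576 V = 38.147 µV.
RMS of a uniform error over width LSB is LSB/√12 = 11.0 µV.

11.0 µV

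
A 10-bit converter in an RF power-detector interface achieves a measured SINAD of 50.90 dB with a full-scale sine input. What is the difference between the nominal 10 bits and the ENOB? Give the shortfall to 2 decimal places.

1.84 bits

N_eff = (50.90 − 1.76)/6.02 = 8.1628 bits.
Shortfall = 10 − 8.1628 = 1.8372 bits.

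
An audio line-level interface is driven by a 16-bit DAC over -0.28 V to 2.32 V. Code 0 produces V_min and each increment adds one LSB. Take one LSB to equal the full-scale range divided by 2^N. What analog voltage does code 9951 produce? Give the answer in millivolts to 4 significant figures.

114.8 mV

Range = 2.32 − (-0.28) = 2.6 V. LSB = 2.6 V / 2^16.
V_out = -0.28 + 9951 × (2.6/65536) V
      = -0.28 + 0.394785 = 0.114785 V.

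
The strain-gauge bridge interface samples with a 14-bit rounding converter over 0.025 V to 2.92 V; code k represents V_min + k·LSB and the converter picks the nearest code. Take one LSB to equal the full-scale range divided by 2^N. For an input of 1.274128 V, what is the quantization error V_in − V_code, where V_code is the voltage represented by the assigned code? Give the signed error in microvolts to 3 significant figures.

+58.5 µV

Full-scale range = 2.92 V − (0.025 V) = 2.895 V. LSB = 2.895 V / 2^14 ≈ 176.7 µV.
Position in LSBs: (1.274128 − (0.025)) × 16384/2.895 = 7069.3310; rounding gives k = 7069.
V_code = V_min + k × range/2^14 = 0.025 + 7069 × 2.895/16384 = 1.2740695190 V.
Error = V_in − V_code = 1.274128 − (1.2740695190) = +58.5 µV.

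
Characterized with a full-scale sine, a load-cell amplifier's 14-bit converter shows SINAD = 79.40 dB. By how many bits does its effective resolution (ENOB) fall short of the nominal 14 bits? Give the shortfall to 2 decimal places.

1.10 bits

Effective bits = (79.40 − 1.76)/6.02 = 12.8970.
14 − 12.8970 = 1.10 bits below nominal.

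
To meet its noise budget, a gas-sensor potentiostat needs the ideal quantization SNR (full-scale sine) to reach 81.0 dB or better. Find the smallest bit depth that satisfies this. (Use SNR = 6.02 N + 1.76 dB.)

14 bits

N ≥ (81.0 − 1.76)/6.02 = 13.163 → N_min = 14.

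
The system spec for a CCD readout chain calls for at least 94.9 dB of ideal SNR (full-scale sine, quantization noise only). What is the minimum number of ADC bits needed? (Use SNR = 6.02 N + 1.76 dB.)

Solving 6.02 N ≥ 94.9 − 1.76: N ≥ 15.472. Round up → N = 16.

16 bits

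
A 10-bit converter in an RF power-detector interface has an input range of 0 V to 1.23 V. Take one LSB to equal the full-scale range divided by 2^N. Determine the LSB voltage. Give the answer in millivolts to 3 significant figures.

Full-scale range = 1.23 V.
2^10 = 1024 levels.
Step size = 1.23/1024 V = 1.20 mV.

1.20 mV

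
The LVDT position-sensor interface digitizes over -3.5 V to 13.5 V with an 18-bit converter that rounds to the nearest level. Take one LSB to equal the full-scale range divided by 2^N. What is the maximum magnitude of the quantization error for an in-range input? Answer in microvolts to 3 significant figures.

32.4 µV

Full-scale range = 13.5 V − (-3.5 V) = 17 V.
LSB = 17 V ÷ 2^18 = 17/262144 V = 64.850 µV.
A rounding quantizer has |error| ≤ LSB/2 = 32.4 µV.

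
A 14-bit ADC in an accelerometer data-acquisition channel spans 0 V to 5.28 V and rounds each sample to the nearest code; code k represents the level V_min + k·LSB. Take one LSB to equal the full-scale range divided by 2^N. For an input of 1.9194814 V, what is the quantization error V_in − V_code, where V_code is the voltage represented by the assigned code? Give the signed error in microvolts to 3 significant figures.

Span = 5.28 V. LSB = 5.28 V / 2^14 ≈ 322.3 µV.
(V_in − V_min)/LSB = (1.9194814 − (0)) × 16384/5.28 = 5956.2090 → nearest code k = 5956.
V_code = V_min + k × range/2^14 = 0 + 5956 × 5.28/16384 = 1.9194140625 V.
Error = V_in − V_code = 1.9194814 − (1.9194140625) = +67.3 µV.

+67.3 µV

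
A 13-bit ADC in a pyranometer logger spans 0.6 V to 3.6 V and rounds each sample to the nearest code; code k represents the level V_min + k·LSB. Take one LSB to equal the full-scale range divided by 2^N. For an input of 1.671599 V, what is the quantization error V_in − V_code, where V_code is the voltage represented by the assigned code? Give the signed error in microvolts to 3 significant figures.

+65.8 µV

The full-scale span is 3.6 − (0.6) = 3 V. LSB = 3 V / 2^13 ≈ 366.2 µV.
(1.671599 − (0.6)) / LSB = 1.071599 × 8192/3 = 2926.1797. Nearest integer: k = 2926.
Reconstructed level: 0.6 + 2926 × 3/8192 V = 1.671533203 V.
Error = V_in − V_code = 1.671599 − (1.671533203) = +65.8 µV.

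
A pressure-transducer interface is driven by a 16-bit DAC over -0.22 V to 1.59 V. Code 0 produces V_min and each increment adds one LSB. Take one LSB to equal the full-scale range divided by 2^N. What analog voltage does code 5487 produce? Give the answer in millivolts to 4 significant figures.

Full-scale range = 1.59 V − (-0.22 V) = 1.81 V. LSB = 1.81 V / 2^16.
V_out = V_min + code × LSB = -0.22 V + 5487 × 1.81 V / 65536
      = -0.22 + 0.151542 = -0.0684578 V.

-68.46 mV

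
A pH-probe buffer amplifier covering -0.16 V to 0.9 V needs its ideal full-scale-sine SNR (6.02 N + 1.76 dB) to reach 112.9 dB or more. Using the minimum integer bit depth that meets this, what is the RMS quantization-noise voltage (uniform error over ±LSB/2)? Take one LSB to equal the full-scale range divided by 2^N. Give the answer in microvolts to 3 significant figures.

0.584 µV

Range = 0.9 − (-0.16) = 1.06 V.
Required N = ⌈(112.9 − 1.76)/6.02⌉ = ⌈18.462⌉ = 19.
Step size = 1.06/524288 V = 2.0218 µV.
σ_q = LSB/√12 = 2.0218 µV/3.4641 = 0.584 µV.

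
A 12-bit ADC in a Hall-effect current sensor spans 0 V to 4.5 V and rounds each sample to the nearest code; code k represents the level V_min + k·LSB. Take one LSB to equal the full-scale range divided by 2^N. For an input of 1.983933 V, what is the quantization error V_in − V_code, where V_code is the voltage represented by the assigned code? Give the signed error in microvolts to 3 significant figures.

−198 µV

V_FS = 4.5 V. LSB = 4.5 V / 2^12 ≈ 1.099 mV.
(V_in − V_min)/LSB = (1.983933 − (0)) × 4096/4.5 = 1805.8199 → nearest code k = 1806.
V_code = 0 + (1806/4096) × 4.5 = 1.984130859 V.
e = 1.983933 − (1.984130859) = −198 µV.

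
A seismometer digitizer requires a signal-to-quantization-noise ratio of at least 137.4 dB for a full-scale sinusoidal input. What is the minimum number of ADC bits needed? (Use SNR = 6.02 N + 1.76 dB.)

23 bits

Solving 6.02 N ≥ 137.4 − 1.76: N ≥ 22.532. Round up → N = 23.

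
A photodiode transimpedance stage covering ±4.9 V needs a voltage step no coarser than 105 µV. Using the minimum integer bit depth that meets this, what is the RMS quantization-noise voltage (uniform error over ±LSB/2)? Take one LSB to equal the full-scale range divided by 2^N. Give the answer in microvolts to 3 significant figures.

Range = 4.9 − (-4.9) = 9.8 V.
9.8 V / 105 µV = 93330. Since 2^16 = 65536 and 2^17 = 131072, N = 17.
One LSB is 9.8 V / 131072 = 74.768 µV.
RMS noise = LSB/√12 = 21.6 µV.

21.6 µV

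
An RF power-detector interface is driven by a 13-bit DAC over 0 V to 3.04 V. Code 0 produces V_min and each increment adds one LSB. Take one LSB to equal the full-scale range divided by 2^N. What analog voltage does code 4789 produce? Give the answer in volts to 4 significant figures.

1.777 V

Full-scale range = 3.04 V. LSB = 3.04 V / 2^13.
V_out = V_min + code × LSB = 0 V + 4789 × 3.04 V / 8192
      = 0 V + 1.77717 V = 1.77717 V.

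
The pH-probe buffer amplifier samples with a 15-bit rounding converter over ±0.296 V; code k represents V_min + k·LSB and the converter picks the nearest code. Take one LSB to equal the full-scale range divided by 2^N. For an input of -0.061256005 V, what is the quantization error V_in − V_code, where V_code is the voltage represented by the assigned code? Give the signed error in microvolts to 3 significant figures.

+7.18 µV

Range = 0.296 − (-0.296) = 0.592 V. LSB = 0.592 V / 2^15 ≈ 18.07 µV.
Position in LSBs: (-0.061256005 − (-0.296)) × 32768/0.592 = 12993.3973; rounding gives k = 12993.
V_code = -0.296 + (12993/32768) × 0.592 = -0.061263183594 V.
Error = V_in − V_code = -0.061256005 − (-0.061263183594) = +7.18 µV.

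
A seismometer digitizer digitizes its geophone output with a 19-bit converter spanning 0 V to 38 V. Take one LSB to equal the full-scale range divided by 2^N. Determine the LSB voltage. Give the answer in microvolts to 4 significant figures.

Span = 38 V.
There are 2^19 = 524288 steps.
LSB = 38 V / 2^19 = 72.48 µV.

72.48 µV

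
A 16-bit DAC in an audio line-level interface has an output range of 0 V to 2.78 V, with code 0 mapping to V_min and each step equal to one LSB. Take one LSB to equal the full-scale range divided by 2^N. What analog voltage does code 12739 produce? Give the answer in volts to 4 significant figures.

0.5404 V

Span = 2.78 V. LSB = 2.78 V / 2^16.
V_out = V_min + code × LSB = 0 V + 12739 × 2.78 V / 65536
      = 0 + 0.540381 = 0.540381 V.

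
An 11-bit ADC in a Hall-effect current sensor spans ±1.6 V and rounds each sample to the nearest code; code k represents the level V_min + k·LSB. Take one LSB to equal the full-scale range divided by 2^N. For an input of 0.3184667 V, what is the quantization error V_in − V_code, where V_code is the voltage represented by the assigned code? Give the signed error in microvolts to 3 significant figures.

−283 µV

Full-scale range = 1.6 V − (-1.6 V) = 3.2 V. LSB = 3.2 V / 2^11 ≈ 1.563 mV.
Position in LSBs: (0.3184667 − (-1.6)) × 2048/3.2 = 1227.8187; rounding gives k = 1228.
V_code = -1.6 + (1228/2048) × 3.2 = 0.3187500000 V.
Error = V_in − V_code = 0.3184667 − (0.3187500000) = −283 µV.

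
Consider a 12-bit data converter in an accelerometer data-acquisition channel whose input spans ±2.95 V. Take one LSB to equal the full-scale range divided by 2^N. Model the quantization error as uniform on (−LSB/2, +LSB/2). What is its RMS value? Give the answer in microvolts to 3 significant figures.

416 µV

Full-scale range = 2.95 V − (-2.95 V) = 5.9 V.
One LSB is 5.9 V / 4096 = 1.4404 mV.
RMS of a uniform error over width LSB is LSB/√12 = 416 µV.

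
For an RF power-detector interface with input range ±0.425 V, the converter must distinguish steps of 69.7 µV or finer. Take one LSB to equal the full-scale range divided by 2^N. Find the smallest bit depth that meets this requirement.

The full-scale span is 0.425 − (-0.425) = 0.85 V.
Levels needed ≥ 0.85/69.7 µV = 12200. 2^14 = 16384 suffices, so N_min = 14.

14 bits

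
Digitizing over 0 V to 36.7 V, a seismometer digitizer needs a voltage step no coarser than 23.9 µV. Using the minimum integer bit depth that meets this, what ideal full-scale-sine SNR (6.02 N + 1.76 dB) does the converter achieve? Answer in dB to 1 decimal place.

Span = 36.7 V.
Required number of levels: 36.7/23.9 µV = 1.5356e6; smallest N with 2^N ≥ that is 21.
6.02(21) + 1.76 = 128.18 dB.

128.2 dB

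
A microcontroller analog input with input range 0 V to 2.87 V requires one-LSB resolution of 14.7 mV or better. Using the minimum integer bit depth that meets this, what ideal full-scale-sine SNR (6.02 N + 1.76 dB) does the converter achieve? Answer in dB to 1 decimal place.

V_FS = 2.87 V.
Levels needed ≥ 2.87/14.7 mV = 195.2. 2^8 = 256 suffices, so N_min = 8.
6.02(8) + 1.76 = 49.92 dB.

49.9 dB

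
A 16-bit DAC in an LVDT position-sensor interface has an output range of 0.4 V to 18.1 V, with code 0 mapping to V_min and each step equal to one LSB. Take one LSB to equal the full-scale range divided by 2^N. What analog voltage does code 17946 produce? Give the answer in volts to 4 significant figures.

The full-scale span is 18.1 − (0.4) = 17.7 V. LSB = 17.7 V / 2^16.
Output = V_min + (17946/65536) × range = 0.4 + 0.273834 × 17.7 V
      = 0.4 + 4.84687 = 5.24687 V.

5.247 V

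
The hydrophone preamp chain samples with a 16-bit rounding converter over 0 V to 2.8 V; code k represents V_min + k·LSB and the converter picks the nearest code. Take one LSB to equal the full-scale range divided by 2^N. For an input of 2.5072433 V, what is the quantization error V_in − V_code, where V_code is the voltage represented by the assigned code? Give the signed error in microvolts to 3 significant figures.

−7.68 µV

Range is 2.8 V. LSB = 2.8 V / 2^16 ≈ 42.72 µV.
(2.5072433 − (0)) / LSB = 2.5072433 × 65536/2.8 = 58683.8203. Nearest integer: k = 58684.
V_code = V_min + k × range/2^16 = 0 + 58684 × 2.8/65536 = 2.5072509766 V.
V_in − V_code = 2.5072433 − (2.5072509766) = −7.68 µV.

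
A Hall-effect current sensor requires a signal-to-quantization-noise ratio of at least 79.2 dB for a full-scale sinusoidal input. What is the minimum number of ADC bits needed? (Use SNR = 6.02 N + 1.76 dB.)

13 bits

Solving 6.02 N ≥ 79.2 − 1.76: N ≥ 12.864. Round up → N = 13.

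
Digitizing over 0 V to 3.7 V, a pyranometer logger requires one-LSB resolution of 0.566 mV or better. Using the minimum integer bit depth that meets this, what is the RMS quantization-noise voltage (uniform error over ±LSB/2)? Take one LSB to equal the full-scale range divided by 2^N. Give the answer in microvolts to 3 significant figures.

130 µV

Span = 3.7 V.
Required number of levels: 3.7/0.566 mV = 6537.1; smallest N with 2^N ≥ that is 13.
LSB = 3.7 V / 2^13 = 451.66 µV.
RMS noise = LSB/√12 = 130 µV.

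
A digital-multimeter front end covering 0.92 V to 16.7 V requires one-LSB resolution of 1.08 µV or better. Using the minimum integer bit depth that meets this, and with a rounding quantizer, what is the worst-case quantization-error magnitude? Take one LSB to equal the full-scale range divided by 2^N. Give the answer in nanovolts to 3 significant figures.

Span: 16.7 V − (0.92 V) = 15.78 V.
15.78 V / 1.08 µV = 1.461e7. Since 2^23 = 8388608 and 2^24 = 16777216, N = 24.
Step size = 15.78/16777216 V = 0.94056 µV.
Half an LSB is 470 nV.

470 nV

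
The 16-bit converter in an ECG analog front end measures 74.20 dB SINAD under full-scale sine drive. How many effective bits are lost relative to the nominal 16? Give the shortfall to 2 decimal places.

3.97 bits

N_eff = (74.20 − 1.76)/6.02 = 12.0332 bits.
Shortfall = 16 − 12.0332 = 3.9668 bits.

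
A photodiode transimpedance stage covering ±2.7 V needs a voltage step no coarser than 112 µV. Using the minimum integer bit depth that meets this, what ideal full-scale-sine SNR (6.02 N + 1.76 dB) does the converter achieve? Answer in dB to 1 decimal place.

Span: 2.7 V − (-2.7 V) = 5.4 V.
Need 2^N ≥ 5.4 V / 112 µV = 48210 → N_min = 16.
Ideal SNR at N = 16: 6.02·16 + 1.76 = 98.1 dB.

98.1 dB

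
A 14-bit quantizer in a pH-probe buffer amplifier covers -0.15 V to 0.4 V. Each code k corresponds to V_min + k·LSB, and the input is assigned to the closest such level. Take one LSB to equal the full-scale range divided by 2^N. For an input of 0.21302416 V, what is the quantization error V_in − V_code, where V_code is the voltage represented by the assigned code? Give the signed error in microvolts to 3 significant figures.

+5.36 µV

The full-scale span is 0.4 − (-0.15) = 0.55 V. LSB = 0.55 V / 2^14 ≈ 33.57 µV.
Position in LSBs: (0.21302416 − (-0.15)) × 16384/0.55 = 10814.1597; rounding gives k = 10814.
V_code = V_min + k × range/2^14 = -0.15 + 10814 × 0.55/16384 = 0.21301879883 V.
Error = V_in − V_code = 0.21302416 − (0.21301879883) = +5.36 µV.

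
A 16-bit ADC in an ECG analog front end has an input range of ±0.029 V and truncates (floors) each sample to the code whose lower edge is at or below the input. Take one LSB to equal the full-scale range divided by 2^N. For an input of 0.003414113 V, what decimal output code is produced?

Full-scale range = 0.029 V − (-0.029 V) = 0.058 V. LSB = 0.058 V / 2^16 ≈ 0.8850 µV.
V_in − V_min = 0.003414113 − (-0.029) = 0.032414113 V.
Divide by LSB: 0.032414113 × 65536/0.058 = 36625.7122.
Truncating gives code 36625.

36625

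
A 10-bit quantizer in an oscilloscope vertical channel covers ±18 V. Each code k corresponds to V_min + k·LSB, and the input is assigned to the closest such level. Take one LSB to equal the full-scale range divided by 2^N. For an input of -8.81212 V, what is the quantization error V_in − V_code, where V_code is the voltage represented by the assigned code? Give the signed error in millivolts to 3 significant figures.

+12.1 mV

The full-scale span is 18 − (-18) = 36 V. LSB = 36 V / 2^10 ≈ 35.16 mV.
Position in LSBs: (-8.81212 − (-18)) × 1024/36 = 261.3441; rounding gives k = 261.
Reconstructed level: -18 + 261 × 36/1024 V = -8.824218750 V.
Error = V_in − V_code = -8.81212 − (-8.824218750) = +12.1 mV.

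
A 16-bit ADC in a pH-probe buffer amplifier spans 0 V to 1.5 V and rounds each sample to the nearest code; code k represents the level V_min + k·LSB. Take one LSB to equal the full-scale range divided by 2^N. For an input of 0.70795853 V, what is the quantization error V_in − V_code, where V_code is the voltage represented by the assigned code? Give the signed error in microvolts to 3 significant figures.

Span = 1.5 V. LSB = 1.5 V / 2^16 ≈ 22.89 µV.
Position in LSBs: (0.70795853 − (0)) × 65536/1.5 = 30931.1801; rounding gives k = 30931.
V_code = 0 + (30931/65536) × 1.5 = 0.70795440674 V.
e = 0.70795853 − (0.70795440674) = +4.12 µV.

+4.12 µV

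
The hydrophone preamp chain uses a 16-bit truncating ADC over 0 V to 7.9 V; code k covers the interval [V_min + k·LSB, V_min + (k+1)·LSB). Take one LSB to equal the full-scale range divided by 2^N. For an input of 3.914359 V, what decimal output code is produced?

32472

Range is 7.9 V. LSB = 7.9 V / 2^16 ≈ 120.5 µV.
V_in − V_min = 3.914359 − (0) = 3.914359 V.
Divide by LSB: 3.914359 × 65536/7.9 = 32472.3331.
Truncating gives code 32472.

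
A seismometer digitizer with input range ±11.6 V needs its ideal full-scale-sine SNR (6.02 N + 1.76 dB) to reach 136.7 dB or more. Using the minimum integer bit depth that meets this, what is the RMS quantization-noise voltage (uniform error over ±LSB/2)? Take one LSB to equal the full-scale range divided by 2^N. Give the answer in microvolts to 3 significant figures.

0.798 µV

Span: 11.6 V − (-11.6 V) = 23.2 V.
Solving 6.02 N ≥ 136.7 − 1.76: N ≥ 22.415. Round up → N = 23.
LSB = 23.2 V / 2^23 = 2.7657 µV.
V_rms = LSB/√12 = 0.798 µV.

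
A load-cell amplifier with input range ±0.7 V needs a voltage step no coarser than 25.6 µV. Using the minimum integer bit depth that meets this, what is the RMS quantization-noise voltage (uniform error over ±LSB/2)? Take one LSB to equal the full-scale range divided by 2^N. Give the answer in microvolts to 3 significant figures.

Span: 0.7 V − (-0.7 V) = 1.4 V.
1.4 V / 25.6 µV = 54690. Since 2^15 = 32768 and 2^16 = 65536, N = 16.
One LSB is 1.4 V / 65536 = 21.362 µV.
σ_q = LSB/√12 = 21.362 µV/3.4641 = 6.17 µV.

6.17 µV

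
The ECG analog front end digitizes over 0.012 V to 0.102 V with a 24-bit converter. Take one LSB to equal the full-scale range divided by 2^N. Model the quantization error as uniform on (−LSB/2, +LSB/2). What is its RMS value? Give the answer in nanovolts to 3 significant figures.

1.55 nV

The full-scale span is 0.102 − (0.012) = 0.09 V.
One LSB is 0.09 V / 16777216 = 5.3644 nV.
σ_q = LSB/√12 = 5.3644 nV/3.4641 = 1.55 nV.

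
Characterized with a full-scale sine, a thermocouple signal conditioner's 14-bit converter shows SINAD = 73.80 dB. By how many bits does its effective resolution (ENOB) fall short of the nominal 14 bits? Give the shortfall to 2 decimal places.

ENOB = (SINAD − 1.76)/6.02 = (73.80 − 1.76)/6.02 = 11.9668 bits.
Lost resolution: 14 − 11.9668 = 2.0332 bits.

2.03 bits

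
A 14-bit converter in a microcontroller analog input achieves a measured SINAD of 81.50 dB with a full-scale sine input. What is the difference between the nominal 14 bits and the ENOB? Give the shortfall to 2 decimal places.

0.75 bits

Effective bits = (81.50 − 1.76)/6.02 = 13.2458.
Shortfall = 14 − 13.2458 = 0.7542 bits.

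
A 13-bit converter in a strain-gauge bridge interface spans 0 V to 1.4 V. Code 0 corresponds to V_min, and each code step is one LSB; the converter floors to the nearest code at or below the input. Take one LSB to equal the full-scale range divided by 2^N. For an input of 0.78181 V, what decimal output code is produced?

V_FS = 1.4 V. LSB = 1.4 V / 2^13 ≈ 170.9 µV.
code = ⌊(V_in − V_min)/LSB⌋ = ⌊(V_in − V_min) × 2^13 / range⌋
     = ⌊(0.78181 − (0)) × 8192 / 1.4⌋ = ⌊0.78181 × 8192/1.4⌋
     = ⌊4574.705⌋ = 4574.

4574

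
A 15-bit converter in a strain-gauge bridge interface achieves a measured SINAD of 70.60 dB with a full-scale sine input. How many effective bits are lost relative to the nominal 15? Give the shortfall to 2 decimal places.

3.56 bits

ENOB = (SINAD − 1.76)/6.02 = (70.60 − 1.76)/6.02 = 11.4352 bits.
Lost resolution: 15 − 11.4352 = 3.5648 bits.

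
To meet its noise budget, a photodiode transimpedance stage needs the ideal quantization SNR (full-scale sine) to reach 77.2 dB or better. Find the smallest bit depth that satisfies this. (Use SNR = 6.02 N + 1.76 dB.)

Solving 6.02 N ≥ 77.2 − 1.76: N ≥ 12.532. Round up → N = 13.

13 bits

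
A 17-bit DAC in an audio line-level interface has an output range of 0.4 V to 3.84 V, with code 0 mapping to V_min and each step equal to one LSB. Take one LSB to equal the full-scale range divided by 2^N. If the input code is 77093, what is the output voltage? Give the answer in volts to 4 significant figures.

Span: 3.84 V − (0.4 V) = 3.44 V. LSB = 3.44 V / 2^17.
V_out = V_min + code × LSB = 0.4 V + 77093 × 3.44 V / 131072
      = 0.4 + 2.02331 = 2.42331 V.

2.423 V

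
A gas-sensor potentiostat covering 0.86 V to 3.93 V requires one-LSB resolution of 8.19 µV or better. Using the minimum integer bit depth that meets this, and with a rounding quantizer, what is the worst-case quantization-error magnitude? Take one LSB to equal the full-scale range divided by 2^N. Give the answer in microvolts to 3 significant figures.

The full-scale span is 3.93 − (0.86) = 3.07 V.
Levels needed ≥ 3.07/8.19 µV = 374800. 2^19 = 524288 suffices, so N_min = 19.
Step size = 3.07/524288 V = 5.8556 µV.
Max error for round-to-nearest is LSB/2 = 2.93 µV.

2.93 µV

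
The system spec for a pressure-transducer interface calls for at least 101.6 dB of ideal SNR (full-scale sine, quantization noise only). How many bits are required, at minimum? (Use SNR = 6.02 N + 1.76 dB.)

17 bits

Required N = ⌈(101.6 − 1.76)/6.02⌉ = ⌈16.585⌉ = 17.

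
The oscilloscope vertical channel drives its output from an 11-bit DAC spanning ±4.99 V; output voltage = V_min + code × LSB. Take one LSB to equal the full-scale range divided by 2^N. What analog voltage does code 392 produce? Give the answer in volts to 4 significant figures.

Span: 4.99 V − (-4.99 V) = 9.98 V. LSB = 9.98 V / 2^11.
V_out = V_min + code × LSB = -4.99 V + 392 × 9.98 V / 2048
      = -4.99 + 1.91023 = -3.07977 V.

-3.080 V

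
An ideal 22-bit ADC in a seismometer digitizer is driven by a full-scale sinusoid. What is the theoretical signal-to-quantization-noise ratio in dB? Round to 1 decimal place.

6.02(22) + 1.76 = 132.44 + 1.76 = 134.20 dB.

134.2 dB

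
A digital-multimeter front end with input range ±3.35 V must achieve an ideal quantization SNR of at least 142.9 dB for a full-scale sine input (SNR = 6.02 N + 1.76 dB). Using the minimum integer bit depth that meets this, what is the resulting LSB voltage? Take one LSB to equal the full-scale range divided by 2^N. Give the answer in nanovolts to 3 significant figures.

Span: 3.35 V − (-3.35 V) = 6.7 V.
Required N = ⌈(142.9 − 1.76)/6.02⌉ = ⌈23.445⌉ = 24.
LSB = 6.7 V / 2^24 = 399 nV.

399 nV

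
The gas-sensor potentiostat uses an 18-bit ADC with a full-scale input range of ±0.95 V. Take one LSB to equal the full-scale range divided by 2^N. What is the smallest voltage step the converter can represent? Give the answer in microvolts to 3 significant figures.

7.25 µV

The full-scale span is 0.95 − (-0.95) = 1.9 V.
Number of codes = 2^18 = 262144.
LSB = 1.9 V ÷ 2^18 = 1.9/262144 V = 7.25 µV.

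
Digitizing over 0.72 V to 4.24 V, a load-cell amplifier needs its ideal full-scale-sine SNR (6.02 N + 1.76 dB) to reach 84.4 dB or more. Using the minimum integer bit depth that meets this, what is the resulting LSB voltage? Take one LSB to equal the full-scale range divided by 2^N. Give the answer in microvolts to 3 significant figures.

215 µV

Span: 4.24 V − (0.72 V) = 3.52 V.
6.02 N + 1.76 ≥ 84.4 gives N ≥ 13.728, so the minimum integer is 14.
One LSB is 3.52 V / 16384 = 215 µV.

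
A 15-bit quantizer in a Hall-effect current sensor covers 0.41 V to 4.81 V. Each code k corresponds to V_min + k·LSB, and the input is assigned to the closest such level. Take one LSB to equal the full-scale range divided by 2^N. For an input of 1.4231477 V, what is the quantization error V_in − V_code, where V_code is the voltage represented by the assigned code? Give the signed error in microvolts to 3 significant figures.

+25.1 µV

Range = 4.81 − (0.41) = 4.4 V. LSB = 4.4 V / 2^15 ≈ 134.3 µV.
(V_in − V_min)/LSB = (1.4231477 − (0.41)) × 32768/4.4 = 7545.1872 → nearest code k = 7545.
Reconstructed level: 0.41 + 7545 × 4.4/32768 V = 1.4231225586 V.
Error = V_in − V_code = 1.4231477 − (1.4231225586) = +25.1 µV.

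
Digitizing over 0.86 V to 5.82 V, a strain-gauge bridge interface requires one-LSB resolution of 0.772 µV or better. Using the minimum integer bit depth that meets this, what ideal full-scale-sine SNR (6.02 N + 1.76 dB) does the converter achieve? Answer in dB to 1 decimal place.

140.2 dB

Full-scale range = 5.82 V − (0.86 V) = 4.96 V.
Need 2^N ≥ 4.96 V / 0.772 µV = 6.425e6 → N_min = 23.
SNR = 6.02 × 23 + 1.76 = 140.22 dB.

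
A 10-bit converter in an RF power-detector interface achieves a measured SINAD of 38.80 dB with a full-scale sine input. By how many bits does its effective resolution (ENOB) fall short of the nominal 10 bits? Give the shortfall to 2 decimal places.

Effective bits = (38.80 − 1.76)/6.02 = 6.1528.
Lost resolution: 10 − 6.1528 = 3.8472 bits.

3.85 bits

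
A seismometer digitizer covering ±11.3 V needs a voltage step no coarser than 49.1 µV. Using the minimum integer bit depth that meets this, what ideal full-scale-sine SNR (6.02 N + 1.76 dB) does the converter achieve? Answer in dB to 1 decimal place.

116.1 dB

The full-scale span is 11.3 − (-11.3) = 22.6 V.
Need 2^N ≥ 22.6 V / 49.1 µV = 460300 → N_min = 19.
SNR = 6.02 × 19 + 1.76 = 116.14 dB.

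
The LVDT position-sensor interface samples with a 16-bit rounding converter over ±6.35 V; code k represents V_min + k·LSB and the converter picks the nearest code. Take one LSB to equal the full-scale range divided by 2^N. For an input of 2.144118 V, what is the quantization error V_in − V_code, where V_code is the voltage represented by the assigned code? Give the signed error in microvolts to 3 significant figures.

Full-scale range = 6.35 V − (-6.35 V) = 12.7 V. LSB = 12.7 V / 2^16 ≈ 193.8 µV.
Position in LSBs: (2.144118 − (-6.35)) × 65536/12.7 = 43832.3242; rounding gives k = 43832.
V_code = V_min + k × range/2^16 = -6.35 + 43832 × 12.7/65536 = 2.1440551758 V.
Error = V_in − V_code = 2.144118 − (2.1440551758) = +62.8 µV.

+62.8 µV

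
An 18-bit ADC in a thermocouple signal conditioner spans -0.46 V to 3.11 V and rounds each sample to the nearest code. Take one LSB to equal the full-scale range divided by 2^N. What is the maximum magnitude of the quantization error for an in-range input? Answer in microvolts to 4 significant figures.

Span: 3.11 V − (-0.46 V) = 3.57 V.
One LSB is 3.57 V / 262144 = 13.6185 µV.
A rounding quantizer has |error| ≤ LSB/2 = 6.809 µV.

6.809 µV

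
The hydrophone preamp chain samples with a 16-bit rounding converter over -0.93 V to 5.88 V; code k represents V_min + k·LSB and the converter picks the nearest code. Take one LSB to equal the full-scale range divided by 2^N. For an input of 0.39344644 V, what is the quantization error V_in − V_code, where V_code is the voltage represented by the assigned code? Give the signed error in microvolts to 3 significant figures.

+18.7 µV

Full-scale range = 5.88 V − (-0.93 V) = 6.81 V. LSB = 6.81 V / 2^16 ≈ 103.9 µV.
(V_in − V_min)/LSB = (0.39344644 − (-0.93)) × 65536/6.81 = 12736.1800 → nearest code k = 12736.
Reconstructed level: -0.93 + 12736 × 6.81/65536 V = 0.39342773438 V.
e = 0.39344644 − (0.39342773438) = +18.7 µV.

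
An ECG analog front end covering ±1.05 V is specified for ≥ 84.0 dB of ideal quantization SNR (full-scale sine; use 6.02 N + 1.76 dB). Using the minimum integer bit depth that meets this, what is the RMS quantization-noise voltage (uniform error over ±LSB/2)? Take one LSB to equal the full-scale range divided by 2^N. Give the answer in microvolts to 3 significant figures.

The full-scale span is 1.05 − (-1.05) = 2.1 V.
N ≥ (84.0 − 1.76)/6.02 = 13.661 → N_min = 14.
LSB = 2.1 V / 2^14 = 128.17 µV.
RMS noise = LSB/√12 = 37.0 µV.

37.0 µV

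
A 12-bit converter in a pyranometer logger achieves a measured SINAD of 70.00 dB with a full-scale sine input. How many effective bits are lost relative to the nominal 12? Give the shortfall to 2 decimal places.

0.66 bits

ENOB = (SINAD − 1.76)/6.02 = (70.00 − 1.76)/6.02 = 11.3355 bits.
Lost resolution: 12 − 11.3355 = 0.6645 bits.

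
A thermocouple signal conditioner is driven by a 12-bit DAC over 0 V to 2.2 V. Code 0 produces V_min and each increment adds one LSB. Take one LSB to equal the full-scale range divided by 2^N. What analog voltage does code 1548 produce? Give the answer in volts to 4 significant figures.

0.8314 V

Full-scale range = 2.2 V. LSB = 2.2 V / 2^12.
Output = V_min + (1548/4096) × range = 0 + 0.377930 × 2.2 V
      = 0 + 0.831445 = 0.831445 V.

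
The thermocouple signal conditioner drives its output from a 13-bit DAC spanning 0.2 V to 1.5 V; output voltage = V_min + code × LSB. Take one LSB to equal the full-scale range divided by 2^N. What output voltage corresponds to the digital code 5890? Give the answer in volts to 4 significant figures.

The full-scale span is 1.5 − (0.2) = 1.3 V. LSB = 1.3 V / 2^13.
V_out = 0.2 + 5890 × (1.3/8192) V
      = 0.2 V + 0.934692 V = 1.13469 V.

1.135 V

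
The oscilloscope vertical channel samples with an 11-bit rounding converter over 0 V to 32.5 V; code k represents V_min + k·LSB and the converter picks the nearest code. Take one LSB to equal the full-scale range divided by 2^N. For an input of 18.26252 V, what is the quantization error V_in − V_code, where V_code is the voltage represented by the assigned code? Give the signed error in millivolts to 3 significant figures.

−2.86 mV

Span = 32.5 V. LSB = 32.5 V / 2^11 ≈ 15.87 mV.
(18.26252 − (0)) / LSB = 18.26252 × 2048/32.5 = 1150.8197. Nearest integer: k = 1151.
V_code = 0 + (1151/2048) × 32.5 = 18.26538086 V.
Error = V_in − V_code = 18.26252 − (18.26538086) = −2.86 mV.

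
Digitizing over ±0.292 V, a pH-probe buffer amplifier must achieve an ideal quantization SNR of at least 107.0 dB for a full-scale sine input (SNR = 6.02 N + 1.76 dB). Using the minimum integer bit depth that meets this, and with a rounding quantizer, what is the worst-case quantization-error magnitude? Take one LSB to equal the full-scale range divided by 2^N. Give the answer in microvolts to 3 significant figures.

The full-scale span is 0.292 − (-0.292) = 0.584 V.
N ≥ (107.0 − 1.76)/6.02 = 17.482 → N_min = 18.
One LSB is 0.584 V / 262144 = 2.2278 µV.
|e|_max = LSB/2 = 1.11 µV.

1.11 µV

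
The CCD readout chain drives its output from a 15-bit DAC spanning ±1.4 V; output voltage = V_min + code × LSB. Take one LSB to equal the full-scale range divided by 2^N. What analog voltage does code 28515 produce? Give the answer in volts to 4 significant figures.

The full-scale span is 1.4 − (-1.4) = 2.8 V. LSB = 2.8 V / 2^15.
V_out = V_min + code × LSB = -1.4 V + 28515 × 2.8 V / 32768
      = -1.4 V + 2.43658 V = 1.03658 V.

1.037 V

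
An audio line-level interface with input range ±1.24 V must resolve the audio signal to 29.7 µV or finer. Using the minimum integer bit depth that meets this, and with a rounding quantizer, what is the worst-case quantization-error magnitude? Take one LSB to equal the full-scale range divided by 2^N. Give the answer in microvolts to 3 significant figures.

9.46 µV

Span: 1.24 V − (-1.24 V) = 2.48 V.
Required number of levels: 2.48/29.7 µV = 83502; smallest N with 2^N ≥ that is 17.
LSB = 2.48 V ÷ 2^17 = 2.48/131072 V = 18.921 µV.
Half an LSB is 9.46 µV.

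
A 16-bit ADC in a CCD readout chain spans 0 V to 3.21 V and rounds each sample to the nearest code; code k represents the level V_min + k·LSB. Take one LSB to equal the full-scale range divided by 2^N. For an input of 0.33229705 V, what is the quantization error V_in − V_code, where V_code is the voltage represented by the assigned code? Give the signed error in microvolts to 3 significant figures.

Full-scale range = 3.21 V. LSB = 3.21 V / 2^16 ≈ 48.98 µV.
(0.33229705 − (0)) / LSB = 0.33229705 × 65536/3.21 = 6784.2428. Nearest integer: k = 6784.
V_code = V_min + k × range/2^16 = 0 + 6784 × 3.21/65536 = 0.33228515625 V.
Error = V_in − V_code = 0.33229705 − (0.33228515625) = +11.9 µV.

+11.9 µV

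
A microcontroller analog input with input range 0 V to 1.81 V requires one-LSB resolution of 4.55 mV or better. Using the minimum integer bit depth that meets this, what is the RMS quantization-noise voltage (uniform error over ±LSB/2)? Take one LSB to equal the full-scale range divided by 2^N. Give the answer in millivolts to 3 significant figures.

V_FS = 1.81 V.
Levels needed ≥ 1.81/4.55 mV = 397.8. 2^9 = 512 suffices, so N_min = 9.
LSB = 1.81 V / 2^9 = 3.5352 mV.
σ_q = LSB/√12 = 3.5352 mV/3.4641 = 1.02 mV.

1.02 mV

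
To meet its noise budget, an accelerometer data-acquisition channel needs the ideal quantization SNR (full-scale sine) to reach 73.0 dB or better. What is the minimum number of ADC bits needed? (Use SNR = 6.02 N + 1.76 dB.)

12 bits

Required N = ⌈(73.0 − 1.76)/6.02⌉ = ⌈11.834⌉ = 12.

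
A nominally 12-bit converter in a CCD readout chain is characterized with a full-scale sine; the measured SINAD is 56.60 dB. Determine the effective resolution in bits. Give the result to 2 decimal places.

ENOB = (56.60 − 1.76)/6.02 = 9.1096 bits.

9.11 bits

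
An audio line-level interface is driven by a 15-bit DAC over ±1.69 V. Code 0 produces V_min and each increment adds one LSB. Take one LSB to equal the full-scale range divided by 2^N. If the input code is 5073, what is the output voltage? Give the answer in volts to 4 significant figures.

Range = 1.69 − (-1.69) = 3.38 V. LSB = 3.38 V / 2^15.
V_out = -1.69 + 5073 × (3.38/32768) V
      = -1.69 + 0.523277 = -1.16672 V.

-1.167 V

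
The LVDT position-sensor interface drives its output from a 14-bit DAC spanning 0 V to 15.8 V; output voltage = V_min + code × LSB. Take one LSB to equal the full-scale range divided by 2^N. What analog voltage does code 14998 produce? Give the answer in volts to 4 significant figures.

14.46 V

V_FS = 15.8 V. LSB = 15.8 V / 2^14.
Output = V_min + (14998/16384) × range = 0 + 0.915405 × 15.8 V
      = 0 V + 14.4634 V = 14.4634 V.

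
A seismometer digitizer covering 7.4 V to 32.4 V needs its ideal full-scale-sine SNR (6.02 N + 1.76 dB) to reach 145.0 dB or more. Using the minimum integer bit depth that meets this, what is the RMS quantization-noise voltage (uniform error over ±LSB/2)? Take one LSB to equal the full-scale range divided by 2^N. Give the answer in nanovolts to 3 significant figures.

Span: 32.4 V − (7.4 V) = 25 V.
Solving 6.02 N ≥ 145.0 − 1.76: N ≥ 23.794. Round up → N = 24.
Step size = 25/16777216 V = 1.4901 µV.
σ_q = LSB/√12 = 1.4901 µV/3.4641 = 430 nV.

430 nV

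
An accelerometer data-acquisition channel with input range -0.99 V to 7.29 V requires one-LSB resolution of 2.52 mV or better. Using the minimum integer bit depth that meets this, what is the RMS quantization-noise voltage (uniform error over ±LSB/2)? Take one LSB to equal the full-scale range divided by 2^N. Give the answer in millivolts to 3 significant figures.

The full-scale span is 7.29 − (-0.99) = 8.28 V.
8.28 V / 2.52 mV = 3286. Since 2^11 = 2048 and 2^12 = 4096, N = 12.
One LSB is 8.28 V / 4096 = 2.0215 mV.
RMS noise = LSB/√12 = 0.584 mV.

0.584 mV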